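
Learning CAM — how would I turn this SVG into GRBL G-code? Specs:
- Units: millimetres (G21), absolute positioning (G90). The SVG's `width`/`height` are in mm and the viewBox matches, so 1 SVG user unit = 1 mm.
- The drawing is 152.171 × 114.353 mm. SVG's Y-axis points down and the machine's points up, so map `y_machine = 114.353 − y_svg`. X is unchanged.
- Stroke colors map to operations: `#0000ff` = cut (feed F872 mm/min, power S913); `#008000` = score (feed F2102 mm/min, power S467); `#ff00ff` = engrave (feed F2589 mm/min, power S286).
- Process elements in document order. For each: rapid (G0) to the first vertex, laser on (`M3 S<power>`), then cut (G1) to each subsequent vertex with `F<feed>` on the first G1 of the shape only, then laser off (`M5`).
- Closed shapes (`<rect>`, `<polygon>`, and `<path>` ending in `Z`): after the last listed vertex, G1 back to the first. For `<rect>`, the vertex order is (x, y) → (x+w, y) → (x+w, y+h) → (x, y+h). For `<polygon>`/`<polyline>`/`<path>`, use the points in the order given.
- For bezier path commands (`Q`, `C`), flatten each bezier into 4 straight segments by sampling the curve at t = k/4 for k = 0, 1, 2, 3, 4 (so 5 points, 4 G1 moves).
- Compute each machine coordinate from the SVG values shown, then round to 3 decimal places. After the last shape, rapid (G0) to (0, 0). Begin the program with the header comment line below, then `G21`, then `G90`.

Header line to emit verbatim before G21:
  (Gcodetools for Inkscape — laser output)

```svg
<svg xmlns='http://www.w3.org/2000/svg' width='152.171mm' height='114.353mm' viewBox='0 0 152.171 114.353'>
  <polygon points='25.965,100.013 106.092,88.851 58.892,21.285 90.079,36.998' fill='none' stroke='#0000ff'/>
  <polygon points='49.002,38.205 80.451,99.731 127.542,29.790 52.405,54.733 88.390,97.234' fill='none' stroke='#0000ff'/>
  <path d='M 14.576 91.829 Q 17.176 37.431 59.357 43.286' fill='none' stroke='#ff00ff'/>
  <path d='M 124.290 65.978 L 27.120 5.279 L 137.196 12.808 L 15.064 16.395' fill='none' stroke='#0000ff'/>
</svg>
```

(Gcodetools for Inkscape — laser output)
G21
G90
G0 X25.965 Y14.340
M3 S913
G1 X106.092 Y25.502 F872
G1 X58.892 Y93.068
G1 X90.079 Y77.355
G1 X25.965 Y14.340
M5
G0 X49.002 Y76.148
M3 S913
G1 X80.451 Y14.622 F872
G1 X127.542 Y84.563
G1 X52.405 Y59.620
G1 X88.390 Y17.119
G1 X49.002 Y76.148
M5
G0 X14.576 Y22.524
M3 S286
G1 X18.350 Y45.957 F2589
G1 X27.071 Y61.859
G1 X40.740 Y70.229
G1 X59.357 Y71.067
M5
G0 X124.290 Y48.375
M3 S913
G1 X27.120 Y109.074 F872
G1 X137.196 Y101.545
G1 X15.064 Y97.958
M5
G0 X0.000 Y0.000

Since the viewBox matches the mm dimensions, user units are millimetres directly. The only transform is the Y-flip y_m = 114.353 − y_svg.

Shape 1 is a closed polygon drawn with `<polygon>`. Its stroke #0000ff means cut at S913, F872. After flipping Y the toolpath is (25.965,14.340) → (106.092,25.502) → (58.892,93.068) → (90.079,77.355) → (25.965,14.340), returning to the start.

Shape 2 is a closed polygon drawn with `<polygon>`. Its stroke #0000ff means cut at S913, F872. After flipping Y the toolpath is (49.002,76.148) → (80.451,14.622) → (127.542,84.563) → (52.405,59.620) → (88.390,17.119) → (49.002,76.148), returning to the start.

Shape 3 is a quadratic bezier drawn with `<path>`. Its stroke #ff00ff means engrave at S286, F2589. After flipping Y the toolpath is (14.576,22.524) → (18.350,45.957) → (27.071,61.859) → (40.740,70.229) → (59.357,71.067).

Shape 4 is a open polyline drawn with `<path>`. Its stroke #0000ff means cut at S913, F872. After flipping Y the toolpath is (124.290,48.375) → (27.120,109.074) → (137.196,101.545) → (15.064,97.958).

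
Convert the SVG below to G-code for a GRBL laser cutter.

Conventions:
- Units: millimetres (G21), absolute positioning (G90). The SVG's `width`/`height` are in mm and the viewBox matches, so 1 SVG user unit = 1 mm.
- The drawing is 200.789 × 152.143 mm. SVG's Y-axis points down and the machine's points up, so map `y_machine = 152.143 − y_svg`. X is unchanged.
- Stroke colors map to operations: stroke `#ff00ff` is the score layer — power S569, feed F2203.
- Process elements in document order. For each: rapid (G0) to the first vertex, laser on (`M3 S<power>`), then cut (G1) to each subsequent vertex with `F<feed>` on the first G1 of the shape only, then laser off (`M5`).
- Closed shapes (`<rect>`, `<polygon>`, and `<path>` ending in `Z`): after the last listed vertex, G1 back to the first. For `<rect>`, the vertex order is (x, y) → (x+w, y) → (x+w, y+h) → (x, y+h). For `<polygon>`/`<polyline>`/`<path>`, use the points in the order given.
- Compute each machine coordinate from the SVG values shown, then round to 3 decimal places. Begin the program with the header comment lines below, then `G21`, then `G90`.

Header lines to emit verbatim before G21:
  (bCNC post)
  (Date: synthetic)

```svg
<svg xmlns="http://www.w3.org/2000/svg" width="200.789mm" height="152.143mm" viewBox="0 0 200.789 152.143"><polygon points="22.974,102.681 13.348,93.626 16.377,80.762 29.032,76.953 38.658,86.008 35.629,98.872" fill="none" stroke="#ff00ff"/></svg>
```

Since the viewBox matches the mm dimensions, user units are millimetres directly. The only transform is the Y-flip y_m = 152.143 − y_svg.

Shape 1 is a regular polygon drawn with `<polygon>`. Its stroke #ff00ff means score at S569, F2203. After flipping Y the toolpath is (22.974,49.462) → (13.348,58.517) → (16.377,71.381) → (29.032,75.190) → (38.658,66.135) → (35.629,53.271) → (22.974,49.462), returning to the start.

(bCNC post)
(Date: synthetic)
G21
G90
G0 X22.974 Y49.462
M3 S569
G1 X13.348 Y58.517 F2203
G1 X16.377 Y71.381
G1 X29.032 Y75.190
G1 X38.658 Y66.135
G1 X35.629 Y53.271
G1 X22.974 Y49.462
M5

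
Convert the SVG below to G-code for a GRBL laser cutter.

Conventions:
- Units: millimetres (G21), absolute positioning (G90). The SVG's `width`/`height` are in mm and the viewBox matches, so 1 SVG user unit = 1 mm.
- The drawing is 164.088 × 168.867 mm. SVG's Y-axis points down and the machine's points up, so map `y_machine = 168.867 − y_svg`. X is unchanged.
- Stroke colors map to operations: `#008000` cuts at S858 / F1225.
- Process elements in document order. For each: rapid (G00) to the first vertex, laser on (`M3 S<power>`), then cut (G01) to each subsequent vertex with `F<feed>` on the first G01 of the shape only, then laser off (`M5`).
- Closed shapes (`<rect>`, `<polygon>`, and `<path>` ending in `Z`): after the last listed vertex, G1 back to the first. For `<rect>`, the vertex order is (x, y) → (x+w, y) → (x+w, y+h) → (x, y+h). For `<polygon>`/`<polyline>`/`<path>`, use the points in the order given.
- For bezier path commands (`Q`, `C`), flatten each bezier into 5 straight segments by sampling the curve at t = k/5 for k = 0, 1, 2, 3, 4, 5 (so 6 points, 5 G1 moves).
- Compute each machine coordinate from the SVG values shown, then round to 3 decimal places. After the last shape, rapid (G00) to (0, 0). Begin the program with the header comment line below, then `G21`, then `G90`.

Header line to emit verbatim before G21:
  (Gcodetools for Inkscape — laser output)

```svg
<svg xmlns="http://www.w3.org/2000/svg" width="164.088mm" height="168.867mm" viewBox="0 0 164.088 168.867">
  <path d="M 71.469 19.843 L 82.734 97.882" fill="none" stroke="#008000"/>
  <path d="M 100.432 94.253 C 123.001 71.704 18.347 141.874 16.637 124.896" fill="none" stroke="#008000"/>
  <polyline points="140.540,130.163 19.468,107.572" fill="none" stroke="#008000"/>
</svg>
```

1 u = 1 mm; y_m = 168.867 − y.

[1] `<path>` line segment, #008000→cut S858 F1225: (71.469,149.024) → (82.734,70.985)

[2] `<path>` cubic bezier, #008000→cut S858 F1225: (100.432,74.614) → (100.548,78.456) → (81.178,68.679) → (53.371,53.917) → (28.175,42.803) → (16.637,43.971)

[3] `<polyline>` line segment, #008000→cut S858 F1225: (140.540,38.704) → (19.468,61.295)

(Gcodetools for Inkscape — laser output)
G21
G90
G00 X71.469 Y149.024
M3 S858
G01 X82.734 Y70.985 F1225
M5
G00 X100.432 Y74.614
M3 S858
G01 X100.548 Y78.456 F1225
G01 X81.178 Y68.679
G01 X53.371 Y53.917
G01 X28.175 Y42.803
G01 X16.637 Y43.971
M5
G00 X140.540 Y38.704
M3 S858
G01 X19.468 Y61.295 F1225
M5
G00 X0.000 Y0.000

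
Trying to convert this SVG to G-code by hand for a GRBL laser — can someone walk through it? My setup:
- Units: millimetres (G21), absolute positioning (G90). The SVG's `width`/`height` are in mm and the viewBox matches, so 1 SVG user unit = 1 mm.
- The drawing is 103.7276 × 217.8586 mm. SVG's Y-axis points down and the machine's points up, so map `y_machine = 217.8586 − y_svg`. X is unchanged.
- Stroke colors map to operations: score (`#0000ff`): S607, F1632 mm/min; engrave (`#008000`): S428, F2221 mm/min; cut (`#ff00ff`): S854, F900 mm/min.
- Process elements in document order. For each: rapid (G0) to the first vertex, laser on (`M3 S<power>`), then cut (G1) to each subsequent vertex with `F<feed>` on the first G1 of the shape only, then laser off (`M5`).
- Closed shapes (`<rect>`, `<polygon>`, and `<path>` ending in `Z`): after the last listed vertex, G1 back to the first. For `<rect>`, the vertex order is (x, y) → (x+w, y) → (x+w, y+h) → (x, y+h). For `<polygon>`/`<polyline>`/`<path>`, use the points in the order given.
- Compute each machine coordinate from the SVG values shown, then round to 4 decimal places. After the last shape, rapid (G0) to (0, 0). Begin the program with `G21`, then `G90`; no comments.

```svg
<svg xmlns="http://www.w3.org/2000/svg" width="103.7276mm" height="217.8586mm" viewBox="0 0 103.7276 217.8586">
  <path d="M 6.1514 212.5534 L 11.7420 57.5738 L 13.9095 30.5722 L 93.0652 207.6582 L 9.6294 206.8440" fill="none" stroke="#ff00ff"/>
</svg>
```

G21
G90
G0 X6.1514 Y5.3052
M3 S854
G1 X11.7420 Y160.2848 F900
G1 X13.9095 Y187.2864
G1 X93.0652 Y10.2004
G1 X9.6294 Y11.0146
M5
G0 X0.0000 Y0.0000

viewBox `0 0 103.7276 217.8586` with mm width/height → 1 unit = 1 mm. Flip: y_m = 217.8586 − y_svg.

**Shape 1** — `<path>` open polyline, stroke `#ff00ff` → cut (S854, F900). Machine vertices: (6.1514,5.3052) → (11.7420,160.2848) → (13.9095,187.2864) → (93.0652,10.2004) → (9.6294,11.0146). Open path.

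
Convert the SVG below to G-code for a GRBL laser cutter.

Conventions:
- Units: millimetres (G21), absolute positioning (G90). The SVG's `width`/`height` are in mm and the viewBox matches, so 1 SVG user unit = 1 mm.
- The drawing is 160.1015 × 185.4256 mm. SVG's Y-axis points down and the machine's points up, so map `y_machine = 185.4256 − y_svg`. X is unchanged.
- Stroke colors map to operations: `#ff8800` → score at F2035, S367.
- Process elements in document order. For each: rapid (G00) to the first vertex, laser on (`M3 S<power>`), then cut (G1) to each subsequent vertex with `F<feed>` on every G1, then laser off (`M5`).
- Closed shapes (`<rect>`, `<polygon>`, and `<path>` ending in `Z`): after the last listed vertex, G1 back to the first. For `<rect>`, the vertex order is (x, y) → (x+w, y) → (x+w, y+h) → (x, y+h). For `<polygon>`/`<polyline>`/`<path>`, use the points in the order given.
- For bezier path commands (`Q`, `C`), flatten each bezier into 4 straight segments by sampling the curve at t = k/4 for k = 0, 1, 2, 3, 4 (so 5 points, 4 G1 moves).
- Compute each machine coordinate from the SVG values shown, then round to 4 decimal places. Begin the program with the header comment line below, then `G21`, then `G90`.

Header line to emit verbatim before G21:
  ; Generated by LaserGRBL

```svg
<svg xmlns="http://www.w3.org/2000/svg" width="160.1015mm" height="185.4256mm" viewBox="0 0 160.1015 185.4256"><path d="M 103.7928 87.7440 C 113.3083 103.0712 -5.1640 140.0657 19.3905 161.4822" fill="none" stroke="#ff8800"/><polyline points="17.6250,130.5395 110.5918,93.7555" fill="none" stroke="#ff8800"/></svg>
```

; Generated by LaserGRBL
G21
G90
G00 X103.7928 Y97.6816
M3 S367
G1 X91.1663 Y82.7055 F2035
G1 X55.9520 Y63.0960 F2035
G1 X23.5575 Y42.3447 F2035
G1 X19.3905 Y23.9434 F2035
M5
G00 X17.6250 Y54.8861
M3 S367
G1 X110.5918 Y91.6701 F2035
M5

viewBox `0 0 160.1015 185.4256` with mm width/height → 1 unit = 1 mm. Flip: y_m = 185.4256 − y_svg.

**Shape 1** — `<path>` cubic bezier, stroke `#ff8800` → score (S367, F2035). Control points (SVG): P0=(103.7928,87.7440), P1=(113.3083,103.0712), P2=(-5.1640,140.0657), P3=(19.3905,161.4822); sampled at t=k/4. Machine vertices: (103.7928,97.6816) → (91.1663,82.7055) → (55.9520,63.0960) → (23.5575,42.3447) → (19.3905,23.9434). Open path.

**Shape 2** — `<polyline>` line segment, stroke `#ff8800` → score (S367, F2035). Machine vertices: (17.6250,54.8861) → (110.5918,91.6701). Open path.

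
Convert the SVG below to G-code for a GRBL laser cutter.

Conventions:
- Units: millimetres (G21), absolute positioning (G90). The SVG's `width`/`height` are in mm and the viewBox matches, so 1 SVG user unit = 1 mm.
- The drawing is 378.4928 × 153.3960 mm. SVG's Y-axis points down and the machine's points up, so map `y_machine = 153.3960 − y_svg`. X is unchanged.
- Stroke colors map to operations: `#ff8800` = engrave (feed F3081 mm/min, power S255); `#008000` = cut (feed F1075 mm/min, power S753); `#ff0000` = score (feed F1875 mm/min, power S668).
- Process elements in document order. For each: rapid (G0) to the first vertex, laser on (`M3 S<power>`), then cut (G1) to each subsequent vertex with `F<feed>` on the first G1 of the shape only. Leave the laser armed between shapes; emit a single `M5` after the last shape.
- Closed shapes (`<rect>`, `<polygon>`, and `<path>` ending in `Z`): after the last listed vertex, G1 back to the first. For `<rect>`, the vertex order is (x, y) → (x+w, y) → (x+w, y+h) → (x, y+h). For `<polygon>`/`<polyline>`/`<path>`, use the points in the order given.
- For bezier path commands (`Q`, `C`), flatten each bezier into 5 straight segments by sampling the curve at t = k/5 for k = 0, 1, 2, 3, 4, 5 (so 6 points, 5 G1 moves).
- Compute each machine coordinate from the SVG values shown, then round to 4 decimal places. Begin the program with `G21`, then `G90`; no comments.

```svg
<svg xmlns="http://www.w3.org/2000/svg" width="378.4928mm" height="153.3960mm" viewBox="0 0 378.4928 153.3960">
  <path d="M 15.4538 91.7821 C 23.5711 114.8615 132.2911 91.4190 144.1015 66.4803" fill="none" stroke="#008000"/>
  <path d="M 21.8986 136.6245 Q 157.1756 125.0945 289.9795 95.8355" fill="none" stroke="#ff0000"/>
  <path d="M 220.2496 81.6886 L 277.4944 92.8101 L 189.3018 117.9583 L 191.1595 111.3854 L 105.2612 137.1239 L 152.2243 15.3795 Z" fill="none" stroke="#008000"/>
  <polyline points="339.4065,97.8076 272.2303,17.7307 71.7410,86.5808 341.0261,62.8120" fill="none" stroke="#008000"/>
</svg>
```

1 u = 1 mm; y_m = 153.3960 − y.

[1] `<path>` cubic bezier, #008000→cut S753 F1075: (15.4538,61.6139) → (30.8164,52.9887) → (60.8431,53.3675) → (96.0532,60.5891) → (126.9662,72.4922) → (144.1015,86.9157)

[2] `<path>` quadratic bezier, #ff0000→score S668 F1875: (21.8986,16.7715) → (75.9105,22.0927) → (129.7245,28.8321) → (183.3407,36.9899) → (236.7590,46.5661) → (289.9795,57.5605)

[3] `<path>` closed polygon, #008000→cut S753 F1075: (220.2496,71.7074) → (277.4944,60.5859) → (189.3018,35.4377) → (191.1595,42.0106) → (105.2612,16.2721) → (152.2243,138.0165) → (220.2496,71.7074) (closed)

[4] `<polyline>` open polyline, #008000→cut S753 F1075: (339.4065,55.5884) → (272.2303,135.6653) → (71.7410,66.8152) → (341.0261,90.5840)

G21
G90
G0 X15.4538 Y61.6139
M3 S753
G1 X30.8164 Y52.9887 F1075
G1 X60.8431 Y53.3675
G1 X96.0532 Y60.5891
G1 X126.9662 Y72.4922
G1 X144.1015 Y86.9157
G0 X21.8986 Y16.7715
M3 S668
G1 X75.9105 Y22.0927 F1875
G1 X129.7245 Y28.8321
G1 X183.3407 Y36.9899
G1 X236.7590 Y46.5661
G1 X289.9795 Y57.5605
G0 X220.2496 Y71.7074
M3 S753
G1 X277.4944 Y60.5859 F1075
G1 X189.3018 Y35.4377
G1 X191.1595 Y42.0106
G1 X105.2612 Y16.2721
G1 X152.2243 Y138.0165
G1 X220.2496 Y71.7074
G0 X339.4065 Y55.5884
M3 S753
G1 X272.2303 Y135.6653 F1075
G1 X71.7410 Y66.8152
G1 X341.0261 Y90.5840
M5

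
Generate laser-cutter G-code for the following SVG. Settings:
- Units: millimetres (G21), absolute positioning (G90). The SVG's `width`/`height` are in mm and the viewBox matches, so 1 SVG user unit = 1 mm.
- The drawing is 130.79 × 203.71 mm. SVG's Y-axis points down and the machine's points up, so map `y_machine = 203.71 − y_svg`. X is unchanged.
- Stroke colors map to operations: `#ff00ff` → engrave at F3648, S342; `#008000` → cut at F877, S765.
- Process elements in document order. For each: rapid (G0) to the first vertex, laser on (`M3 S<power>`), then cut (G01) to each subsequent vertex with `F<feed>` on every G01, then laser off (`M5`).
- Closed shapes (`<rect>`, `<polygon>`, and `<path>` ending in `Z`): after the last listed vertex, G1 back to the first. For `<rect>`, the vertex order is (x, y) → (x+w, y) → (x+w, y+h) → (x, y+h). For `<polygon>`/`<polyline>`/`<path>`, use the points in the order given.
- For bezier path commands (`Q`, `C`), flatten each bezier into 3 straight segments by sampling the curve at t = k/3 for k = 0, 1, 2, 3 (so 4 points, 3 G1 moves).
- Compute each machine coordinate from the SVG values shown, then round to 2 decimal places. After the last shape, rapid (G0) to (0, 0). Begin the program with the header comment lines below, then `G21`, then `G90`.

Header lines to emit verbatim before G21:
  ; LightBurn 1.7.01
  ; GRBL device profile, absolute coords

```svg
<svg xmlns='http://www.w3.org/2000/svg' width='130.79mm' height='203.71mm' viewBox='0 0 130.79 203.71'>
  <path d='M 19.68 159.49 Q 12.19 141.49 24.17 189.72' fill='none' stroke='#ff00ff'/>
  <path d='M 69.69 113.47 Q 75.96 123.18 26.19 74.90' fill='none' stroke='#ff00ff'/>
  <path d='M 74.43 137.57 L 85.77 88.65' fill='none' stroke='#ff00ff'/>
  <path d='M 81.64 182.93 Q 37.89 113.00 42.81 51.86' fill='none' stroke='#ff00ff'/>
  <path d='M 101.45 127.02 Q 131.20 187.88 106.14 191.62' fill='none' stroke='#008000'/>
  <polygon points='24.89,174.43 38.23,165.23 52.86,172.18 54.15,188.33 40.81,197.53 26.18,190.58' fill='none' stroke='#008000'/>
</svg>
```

viewBox `0 0 130.79 203.71` with mm width/height → 1 unit = 1 mm. Flip: y_m = 203.71 − y_svg.

**Shape 1** — `<path>` quadratic bezier, stroke `#ff00ff` → engrave (S342, F3648). Control points (SVG): P0=(19.68,159.49), P1=(12.19,141.49), P2=(24.17,189.72); sampled at t=k/3. Machine vertices: (19.68,44.22) → (16.85,48.86) → (18.35,38.78) → (24.17,13.99). Open path.

**Shape 2** — `<path>` quadratic bezier, stroke `#ff00ff` → engrave (S342, F3648). Control points (SVG): P0=(69.69,113.47), P1=(75.96,123.18), P2=(26.19,74.90); sampled at t=k/3. Machine vertices: (69.69,90.24) → (67.64,90.21) → (53.14,103.07) → (26.19,128.81). Open path.

**Shape 3** — `<path>` line segment, stroke `#ff00ff` → engrave (S342, F3648). Machine vertices: (74.43,66.14) → (85.77,115.06). Open path.

**Shape 4** — `<path>` quadratic bezier, stroke `#ff00ff` → engrave (S342, F3648). Control points (SVG): P0=(81.64,182.93), P1=(37.89,113.00), P2=(42.81,51.86); sampled at t=k/3. Machine vertices: (81.64,20.78) → (57.88,66.42) → (44.94,110.11) → (42.81,151.85). Open path.

**Shape 5** — `<path>` quadratic bezier, stroke `#008000` → cut (S765, F877). Control points (SVG): P0=(101.45,127.02), P1=(131.20,187.88), P2=(106.14,191.62); sampled at t=k/3. Machine vertices: (101.45,76.69) → (115.19,42.46) → (116.76,20.93) → (106.14,12.09). Open path.

**Shape 6** — `<polygon>` regular polygon, stroke `#008000` → cut (S765, F877). Machine vertices: (24.89,29.28) → (38.23,38.48) → (52.86,31.53) → (54.15,15.38) → (40.81,6.18) → (26.18,13.13) → (24.89,29.28). Closed: final G1 returns to the first vertex.

; LightBurn 1.7.01
; GRBL device profile, absolute coords
G21
G90
G0 X19.68 Y44.22
M3 S342
G01 X16.85 Y48.86 F3648
G01 X18.35 Y38.78 F3648
G01 X24.17 Y13.99 F3648
M5
G0 X69.69 Y90.24
M3 S342
G01 X67.64 Y90.21 F3648
G01 X53.14 Y103.07 F3648
G01 X26.19 Y128.81 F3648
M5
G0 X74.43 Y66.14
M3 S342
G01 X85.77 Y115.06 F3648
M5
G0 X81.64 Y20.78
M3 S342
G01 X57.88 Y66.42 F3648
G01 X44.94 Y110.11 F3648
G01 X42.81 Y151.85 F3648
M5
G0 X101.45 Y76.69
M3 S765
G01 X115.19 Y42.46 F877
G01 X116.76 Y20.93 F877
G01 X106.14 Y12.09 F877
M5
G0 X24.89 Y29.28
M3 S765
G01 X38.23 Y38.48 F877
G01 X52.86 Y31.53 F877
G01 X54.15 Y15.38 F877
G01 X40.81 Y6.18 F877
G01 X26.18 Y13.13 F877
G01 X24.89 Y29.28 F877
M5
G0 X0.00 Y0.00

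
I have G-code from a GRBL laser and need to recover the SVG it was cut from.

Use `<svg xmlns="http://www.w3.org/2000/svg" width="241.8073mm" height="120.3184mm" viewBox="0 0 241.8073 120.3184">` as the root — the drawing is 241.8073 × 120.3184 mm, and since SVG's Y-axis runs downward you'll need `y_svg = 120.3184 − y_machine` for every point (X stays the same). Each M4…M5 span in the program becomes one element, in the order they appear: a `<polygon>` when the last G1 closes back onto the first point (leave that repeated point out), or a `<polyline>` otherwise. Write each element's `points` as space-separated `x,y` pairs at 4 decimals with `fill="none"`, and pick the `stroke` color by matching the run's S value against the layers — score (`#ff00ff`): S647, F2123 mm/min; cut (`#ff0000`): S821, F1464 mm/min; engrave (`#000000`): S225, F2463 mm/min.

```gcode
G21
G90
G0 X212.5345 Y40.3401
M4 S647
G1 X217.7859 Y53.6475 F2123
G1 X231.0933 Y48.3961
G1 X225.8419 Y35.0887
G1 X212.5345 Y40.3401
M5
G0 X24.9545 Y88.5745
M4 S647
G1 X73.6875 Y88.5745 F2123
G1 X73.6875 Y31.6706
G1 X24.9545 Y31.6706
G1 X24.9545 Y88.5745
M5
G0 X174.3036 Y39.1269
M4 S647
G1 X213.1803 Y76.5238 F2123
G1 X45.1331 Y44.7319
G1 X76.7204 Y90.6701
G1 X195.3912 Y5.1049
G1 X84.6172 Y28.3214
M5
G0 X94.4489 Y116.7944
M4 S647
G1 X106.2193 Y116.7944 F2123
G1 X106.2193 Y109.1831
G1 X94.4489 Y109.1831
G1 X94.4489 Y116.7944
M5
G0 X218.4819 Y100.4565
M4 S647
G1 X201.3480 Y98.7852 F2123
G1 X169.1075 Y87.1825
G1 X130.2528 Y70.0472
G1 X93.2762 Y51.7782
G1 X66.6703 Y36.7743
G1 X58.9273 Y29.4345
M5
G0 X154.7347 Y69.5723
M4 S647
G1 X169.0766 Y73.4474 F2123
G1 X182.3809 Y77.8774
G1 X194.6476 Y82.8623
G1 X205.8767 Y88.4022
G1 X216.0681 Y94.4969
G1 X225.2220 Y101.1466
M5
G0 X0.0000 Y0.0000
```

y_svg = 120.3184 − y_m. Every run uses S647, so all elements get stroke `#ff00ff` (score).

[1] closed run; points: 212.5345,79.9783 217.7859,66.6709 231.0933,71.9223 225.8419,85.2297

[2] closed run; points: 24.9545,31.7439 73.6875,31.7439 73.6875,88.6478 24.9545,88.6478

[3] open run; points: 174.3036,81.1915 213.1803,43.7946 45.1331,75.5865 76.7204,29.6483 195.3912,115.2135 84.6172,91.9970

[4] closed run; points: 94.4489,3.5240 106.2193,3.5240 106.2193,11.1353 94.4489,11.1353

[5] open run; points: 218.4819,19.8619 201.3480,21.5332 169.1075,33.1359 130.2528,50.2712 93.2762,68.5402 66.6703,83.5441 58.9273,90.8839

[6] open run; points: 154.7347,50.7461 169.0766,46.8710 182.3809,42.4410 194.6476,37.4561 205.8767,31.9162 216.0681,25.8215 225.2220,19.1718

<svg xmlns="http://www.w3.org/2000/svg" width="241.8073mm" height="120.3184mm" viewBox="0 0 241.8073 120.3184">
  <polygon points="212.5345,79.9783 217.7859,66.6709 231.0933,71.9223 225.8419,85.2297" fill="none" stroke="#ff00ff"/>
  <polygon points="24.9545,31.7439 73.6875,31.7439 73.6875,88.6478 24.9545,88.6478" fill="none" stroke="#ff00ff"/>
  <polyline points="174.3036,81.1915 213.1803,43.7946 45.1331,75.5865 76.7204,29.6483 195.3912,115.2135 84.6172,91.9970" fill="none" stroke="#ff00ff"/>
  <polygon points="94.4489,3.5240 106.2193,3.5240 106.2193,11.1353 94.4489,11.1353" fill="none" stroke="#ff00ff"/>
  <polyline points="218.4819,19.8619 201.3480,21.5332 169.1075,33.1359 130.2528,50.2712 93.2762,68.5402 66.6703,83.5441 58.9273,90.8839" fill="none" stroke="#ff00ff"/>
  <polyline points="154.7347,50.7461 169.0766,46.8710 182.3809,42.4410 194.6476,37.4561 205.8767,31.9162 216.0681,25.8215 225.2220,19.1718" fill="none" stroke="#ff00ff"/>
</svg>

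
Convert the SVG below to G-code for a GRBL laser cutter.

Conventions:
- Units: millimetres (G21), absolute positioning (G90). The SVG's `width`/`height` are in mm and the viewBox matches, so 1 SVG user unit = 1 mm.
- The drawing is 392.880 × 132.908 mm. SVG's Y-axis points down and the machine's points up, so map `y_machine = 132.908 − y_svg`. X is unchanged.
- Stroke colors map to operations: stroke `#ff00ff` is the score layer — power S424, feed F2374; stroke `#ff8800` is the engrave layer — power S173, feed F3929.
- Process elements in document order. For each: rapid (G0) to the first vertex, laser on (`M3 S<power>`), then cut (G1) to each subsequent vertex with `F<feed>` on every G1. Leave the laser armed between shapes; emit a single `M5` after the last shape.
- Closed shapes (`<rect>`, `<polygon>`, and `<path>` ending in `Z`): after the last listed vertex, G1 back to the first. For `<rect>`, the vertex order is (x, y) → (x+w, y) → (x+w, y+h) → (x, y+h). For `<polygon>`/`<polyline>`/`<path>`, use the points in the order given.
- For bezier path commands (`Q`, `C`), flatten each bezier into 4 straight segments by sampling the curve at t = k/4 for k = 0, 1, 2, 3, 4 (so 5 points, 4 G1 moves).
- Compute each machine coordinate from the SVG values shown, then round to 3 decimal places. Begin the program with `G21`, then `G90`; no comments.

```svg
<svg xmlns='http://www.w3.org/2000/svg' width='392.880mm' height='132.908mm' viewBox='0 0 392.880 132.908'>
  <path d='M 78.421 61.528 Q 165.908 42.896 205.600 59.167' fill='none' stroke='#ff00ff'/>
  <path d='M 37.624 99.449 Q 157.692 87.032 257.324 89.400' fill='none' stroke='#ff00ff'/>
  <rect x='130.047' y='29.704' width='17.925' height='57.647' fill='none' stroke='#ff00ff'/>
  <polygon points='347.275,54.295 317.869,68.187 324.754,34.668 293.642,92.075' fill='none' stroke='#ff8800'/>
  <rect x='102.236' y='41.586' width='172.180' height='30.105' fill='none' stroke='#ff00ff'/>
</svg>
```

G21
G90
G0 X78.421 Y71.380
M3 S424
G1 X119.177 Y78.515 F2374
G1 X153.959 Y81.286 F2374
G1 X182.767 Y79.695 F2374
G1 X205.600 Y73.741 F2374
G0 X37.624 Y33.459
M3 S424
G1 X96.381 Y38.743 F2374
G1 X152.583 Y42.180 F2374
G1 X206.231 Y43.768 F2374
G1 X257.324 Y43.508 F2374
G0 X130.047 Y103.204
M3 S424
G1 X147.972 Y103.204 F2374
G1 X147.972 Y45.557 F2374
G1 X130.047 Y45.557 F2374
G1 X130.047 Y103.204 F2374
G0 X347.275 Y78.613
M3 S173
G1 X317.869 Y64.721 F3929
G1 X324.754 Y98.240 F3929
G1 X293.642 Y40.833 F3929
G1 X347.275 Y78.613 F3929
G0 X102.236 Y91.322
M3 S424
G1 X274.416 Y91.322 F2374
G1 X274.416 Y61.217 F2374
G1 X102.236 Y61.217 F2374
G1 X102.236 Y91.322 F2374
M5

1 u = 1 mm; y_m = 132.908 − y.

[1] `<path>` quadratic bezier, #ff00ff→score S424 F2374: (78.421,71.380) → (119.177,78.515) → (153.959,81.286) → (182.767,79.695) → (205.600,73.741)

[2] `<path>` quadratic bezier, #ff00ff→score S424 F2374: (37.624,33.459) → (96.381,38.743) → (152.583,42.180) → (206.231,43.768) → (257.324,43.508)

[3] `<rect>` rectangle, #ff00ff→score S424 F2374: (130.047,103.204) → (147.972,103.204) → (147.972,45.557) → (130.047,45.557) → (130.047,103.204) (closed)

[4] `<polygon>` closed polygon, #ff8800→engrave S173 F3929: (347.275,78.613) → (317.869,64.721) → (324.754,98.240) → (293.642,40.833) → (347.275,78.613) (closed)

[5] `<rect>` rectangle, #ff00ff→score S424 F2374: (102.236,91.322) → (274.416,91.322) → (274.416,61.217) → (102.236,61.217) → (102.236,91.322) (closed)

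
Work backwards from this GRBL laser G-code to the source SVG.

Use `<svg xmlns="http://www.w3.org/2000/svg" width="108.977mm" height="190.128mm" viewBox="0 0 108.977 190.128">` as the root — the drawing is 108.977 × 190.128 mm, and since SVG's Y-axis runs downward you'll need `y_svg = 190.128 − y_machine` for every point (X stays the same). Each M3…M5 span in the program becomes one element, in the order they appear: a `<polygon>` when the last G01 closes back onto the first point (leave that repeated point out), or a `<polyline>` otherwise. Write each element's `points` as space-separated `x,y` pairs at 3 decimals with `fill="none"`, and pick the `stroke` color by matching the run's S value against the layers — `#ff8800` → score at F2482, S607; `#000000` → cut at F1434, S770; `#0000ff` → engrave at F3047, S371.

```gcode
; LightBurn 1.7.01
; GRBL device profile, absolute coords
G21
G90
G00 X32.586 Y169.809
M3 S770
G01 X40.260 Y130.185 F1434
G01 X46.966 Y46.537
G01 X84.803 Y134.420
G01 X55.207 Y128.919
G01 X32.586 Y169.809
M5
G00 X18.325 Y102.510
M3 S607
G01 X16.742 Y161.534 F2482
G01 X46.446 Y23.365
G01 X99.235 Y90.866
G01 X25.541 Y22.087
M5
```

y_svg = 190.128 − y_m.

[1] S770→`#000000` (cut); closed run; points: 32.586,20.319 40.260,59.943 46.966,143.591 84.803,55.708 55.207,61.209

[2] S607→`#ff8800` (score); open run; points: 18.325,87.618 16.742,28.594 46.446,166.763 99.235,99.262 25.541,168.041

<svg xmlns="http://www.w3.org/2000/svg" width="108.977mm" height="190.128mm" viewBox="0 0 108.977 190.128">
  <polygon points="32.586,20.319 40.260,59.943 46.966,143.591 84.803,55.708 55.207,61.209" fill="none" stroke="#000000"/>
  <polyline points="18.325,87.618 16.742,28.594 46.446,166.763 99.235,99.262 25.541,168.041" fill="none" stroke="#ff8800"/>
</svg>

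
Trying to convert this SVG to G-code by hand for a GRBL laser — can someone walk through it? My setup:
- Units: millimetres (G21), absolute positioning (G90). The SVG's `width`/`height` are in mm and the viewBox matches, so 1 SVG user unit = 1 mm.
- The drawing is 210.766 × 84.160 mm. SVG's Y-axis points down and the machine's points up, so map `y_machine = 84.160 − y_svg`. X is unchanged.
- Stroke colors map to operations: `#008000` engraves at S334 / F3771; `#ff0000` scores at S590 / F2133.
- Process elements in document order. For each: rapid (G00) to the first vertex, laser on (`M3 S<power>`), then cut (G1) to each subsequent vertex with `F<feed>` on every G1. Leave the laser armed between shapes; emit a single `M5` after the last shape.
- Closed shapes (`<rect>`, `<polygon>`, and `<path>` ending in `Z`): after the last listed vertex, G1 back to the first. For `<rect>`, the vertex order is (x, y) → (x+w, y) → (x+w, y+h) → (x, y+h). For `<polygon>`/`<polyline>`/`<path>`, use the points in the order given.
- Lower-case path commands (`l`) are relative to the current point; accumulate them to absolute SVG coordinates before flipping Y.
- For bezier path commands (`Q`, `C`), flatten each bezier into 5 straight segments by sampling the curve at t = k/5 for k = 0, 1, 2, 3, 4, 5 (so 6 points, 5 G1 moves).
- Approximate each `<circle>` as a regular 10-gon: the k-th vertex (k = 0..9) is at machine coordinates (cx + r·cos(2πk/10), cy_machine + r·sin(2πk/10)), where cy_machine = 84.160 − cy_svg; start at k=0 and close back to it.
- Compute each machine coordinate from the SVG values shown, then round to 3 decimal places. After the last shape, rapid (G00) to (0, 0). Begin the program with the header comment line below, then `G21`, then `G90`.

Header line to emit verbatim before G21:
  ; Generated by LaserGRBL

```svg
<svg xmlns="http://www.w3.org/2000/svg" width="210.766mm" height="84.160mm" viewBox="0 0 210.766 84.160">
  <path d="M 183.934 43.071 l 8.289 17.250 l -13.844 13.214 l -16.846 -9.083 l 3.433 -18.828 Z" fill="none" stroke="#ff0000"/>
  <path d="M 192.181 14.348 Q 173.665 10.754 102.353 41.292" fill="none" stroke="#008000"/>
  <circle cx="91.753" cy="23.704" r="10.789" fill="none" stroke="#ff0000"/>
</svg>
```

Since the viewBox matches the mm dimensions, user units are millimetres directly. The only transform is the Y-flip y_m = 84.160 − y_svg.

Shape 1 is a regular polygon drawn with `<path>`. Its stroke #ff0000 means score at S590, F2133. After flipping Y the toolpath is (183.934,41.089) → (192.223,23.839) → (178.379,10.625) → (161.533,19.708) → (164.966,38.536) → (183.934,41.089), returning to the start.

Shape 2 is a quadratic bezier drawn with `<path>`. Its stroke #008000 means engrave at S334, F3771. After flipping Y the toolpath is (192.181,69.812) → (182.663,69.884) → (168.921,67.226) → (150.955,61.837) → (128.766,53.718) → (102.353,42.868).

Shape 3 is a circle drawn with `<circle>`. Its stroke #ff0000 means score at S590, F2133. After flipping Y the toolpath is (102.542,60.456) → (100.481,66.798) → (95.087,70.717) → (88.419,70.717) → (83.025,66.798) → (80.964,60.456) → (83.025,54.114) → (88.419,50.195) → (95.087,50.195) → (100.481,54.114) → (102.542,60.456), returning to the start.

; Generated by LaserGRBL
G21
G90
G00 X183.934 Y41.089
M3 S590
G1 X192.223 Y23.839 F2133
G1 X178.379 Y10.625 F2133
G1 X161.533 Y19.708 F2133
G1 X164.966 Y38.536 F2133
G1 X183.934 Y41.089 F2133
G00 X192.181 Y69.812
M3 S334
G1 X182.663 Y69.884 F3771
G1 X168.921 Y67.226 F3771
G1 X150.955 Y61.837 F3771
G1 X128.766 Y53.718 F3771
G1 X102.353 Y42.868 F3771
G00 X102.542 Y60.456
M3 S590
G1 X100.481 Y66.798 F2133
G1 X95.087 Y70.717 F2133
G1 X88.419 Y70.717 F2133
G1 X83.025 Y66.798 F2133
G1 X80.964 Y60.456 F2133
G1 X83.025 Y54.114 F2133
G1 X88.419 Y50.195 F2133
G1 X95.087 Y50.195 F2133
G1 X100.481 Y54.114 F2133
G1 X102.542 Y60.456 F2133
M5
G00 X0.000 Y0.000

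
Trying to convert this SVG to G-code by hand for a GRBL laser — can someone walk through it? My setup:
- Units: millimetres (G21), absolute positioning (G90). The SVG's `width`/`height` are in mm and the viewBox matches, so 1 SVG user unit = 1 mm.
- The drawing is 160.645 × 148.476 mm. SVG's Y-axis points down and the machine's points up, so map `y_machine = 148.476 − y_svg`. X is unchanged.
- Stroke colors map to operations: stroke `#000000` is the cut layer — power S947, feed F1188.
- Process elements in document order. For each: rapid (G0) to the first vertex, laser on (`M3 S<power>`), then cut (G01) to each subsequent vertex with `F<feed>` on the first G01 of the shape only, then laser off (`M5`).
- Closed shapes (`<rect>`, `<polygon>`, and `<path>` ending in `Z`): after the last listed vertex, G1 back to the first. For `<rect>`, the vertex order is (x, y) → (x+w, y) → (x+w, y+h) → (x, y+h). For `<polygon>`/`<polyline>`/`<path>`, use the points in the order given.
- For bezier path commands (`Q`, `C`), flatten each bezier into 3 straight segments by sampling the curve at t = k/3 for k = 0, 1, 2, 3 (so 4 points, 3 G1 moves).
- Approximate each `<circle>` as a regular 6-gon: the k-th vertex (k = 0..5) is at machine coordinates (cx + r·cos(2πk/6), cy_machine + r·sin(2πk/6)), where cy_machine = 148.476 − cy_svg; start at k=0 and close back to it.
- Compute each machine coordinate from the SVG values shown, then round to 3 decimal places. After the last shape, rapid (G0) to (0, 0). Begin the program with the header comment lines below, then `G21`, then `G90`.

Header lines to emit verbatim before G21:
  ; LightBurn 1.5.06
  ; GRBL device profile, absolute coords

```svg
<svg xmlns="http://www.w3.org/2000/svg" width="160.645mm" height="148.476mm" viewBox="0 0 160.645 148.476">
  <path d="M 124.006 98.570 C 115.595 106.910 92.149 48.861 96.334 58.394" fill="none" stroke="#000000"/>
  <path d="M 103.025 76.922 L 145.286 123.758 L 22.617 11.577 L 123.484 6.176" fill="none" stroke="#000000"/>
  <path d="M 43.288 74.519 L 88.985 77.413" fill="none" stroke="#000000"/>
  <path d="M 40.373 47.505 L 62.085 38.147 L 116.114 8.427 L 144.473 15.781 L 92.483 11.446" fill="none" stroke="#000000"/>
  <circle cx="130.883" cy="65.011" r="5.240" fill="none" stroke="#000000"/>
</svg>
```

; LightBurn 1.5.06
; GRBL device profile, absolute coords
G21
G90
G0 X124.006 Y49.906
M3 S947
G01 X112.164 Y58.734 F1188
G01 X99.779 Y82.050
G01 X96.334 Y90.082
M5
G0 X103.025 Y71.554
M3 S947
G01 X145.286 Y24.718 F1188
G01 X22.617 Y136.899
G01 X123.484 Y142.300
M5
G0 X43.288 Y73.957
M3 S947
G01 X88.985 Y71.063 F1188
M5
G0 X40.373 Y100.971
M3 S947
G01 X62.085 Y110.329 F1188
G01 X116.114 Y140.049
G01 X144.473 Y132.695
G01 X92.483 Y137.030
M5
G0 X136.123 Y83.465
M3 S947
G01 X133.503 Y88.003 F1188
G01 X128.263 Y88.003
G01 X125.643 Y83.465
G01 X128.263 Y78.927
G01 X133.503 Y78.927
G01 X136.123 Y83.465
M5
G0 X0.000 Y0.000

Since the viewBox matches the mm dimensions, user units are millimetres directly. The only transform is the Y-flip y_m = 148.476 − y_svg.

Shape 1 is a cubic bezier drawn with `<path>`. Its stroke #000000 means cut at S947, F1188. After flipping Y the toolpath is (124.006,49.906) → (112.164,58.734) → (99.779,82.050) → (96.334,90.082).

Shape 2 is a open polyline drawn with `<path>`. Its stroke #000000 means cut at S947, F1188. After flipping Y the toolpath is (103.025,71.554) → (145.286,24.718) → (22.617,136.899) → (123.484,142.300).

Shape 3 is a line segment drawn with `<path>`. Its stroke #000000 means cut at S947, F1188. After flipping Y the toolpath is (43.288,73.957) → (88.985,71.063).

Shape 4 is a open polyline drawn with `<path>`. Its stroke #000000 means cut at S947, F1188. After flipping Y the toolpath is (40.373,100.971) → (62.085,110.329) → (116.114,140.049) → (144.473,132.695) → (92.483,137.030).

Shape 5 is a circle drawn with `<circle>`. Its stroke #000000 means cut at S947, F1188. After flipping Y the toolpath is (136.123,83.465) → (133.503,88.003) → (128.263,88.003) → (125.643,83.465) → (128.263,78.927) → (133.503,78.927) → (136.123,83.465), returning to the start.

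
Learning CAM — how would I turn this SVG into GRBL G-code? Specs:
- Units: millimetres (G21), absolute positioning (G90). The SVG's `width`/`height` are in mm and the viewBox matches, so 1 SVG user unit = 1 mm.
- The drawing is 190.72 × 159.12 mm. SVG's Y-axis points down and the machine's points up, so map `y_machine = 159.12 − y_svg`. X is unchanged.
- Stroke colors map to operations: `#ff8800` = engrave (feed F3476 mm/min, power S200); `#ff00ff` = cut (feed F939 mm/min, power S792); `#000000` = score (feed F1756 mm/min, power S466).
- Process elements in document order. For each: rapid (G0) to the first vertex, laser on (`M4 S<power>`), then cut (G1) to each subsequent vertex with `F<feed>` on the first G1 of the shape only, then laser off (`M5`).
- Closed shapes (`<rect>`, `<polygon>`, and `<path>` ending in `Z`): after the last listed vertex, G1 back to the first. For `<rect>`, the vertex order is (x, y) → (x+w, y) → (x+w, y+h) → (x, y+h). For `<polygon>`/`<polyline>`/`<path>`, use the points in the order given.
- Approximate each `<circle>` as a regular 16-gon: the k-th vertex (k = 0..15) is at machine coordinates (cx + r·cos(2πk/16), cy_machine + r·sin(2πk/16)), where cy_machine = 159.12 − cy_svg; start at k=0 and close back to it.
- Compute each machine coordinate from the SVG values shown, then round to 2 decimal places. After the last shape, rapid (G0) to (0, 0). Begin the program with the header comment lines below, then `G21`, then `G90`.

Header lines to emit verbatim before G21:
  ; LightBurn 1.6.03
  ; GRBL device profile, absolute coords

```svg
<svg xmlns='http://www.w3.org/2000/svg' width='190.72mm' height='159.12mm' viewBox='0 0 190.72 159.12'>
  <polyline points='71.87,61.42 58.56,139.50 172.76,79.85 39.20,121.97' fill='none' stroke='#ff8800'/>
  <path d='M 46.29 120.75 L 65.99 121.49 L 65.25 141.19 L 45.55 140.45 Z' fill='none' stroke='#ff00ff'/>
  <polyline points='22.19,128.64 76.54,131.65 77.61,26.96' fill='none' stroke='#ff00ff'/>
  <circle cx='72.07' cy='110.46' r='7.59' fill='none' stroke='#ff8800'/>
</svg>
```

; LightBurn 1.6.03
; GRBL device profile, absolute coords
G21
G90
G0 X71.87 Y97.70
M4 S200
G1 X58.56 Y19.62 F3476
G1 X172.76 Y79.27
G1 X39.20 Y37.15
M5
G0 X46.29 Y38.37
M4 S792
G1 X65.99 Y37.63 F939
G1 X65.25 Y17.93
G1 X45.55 Y18.67
G1 X46.29 Y38.37
M5
G0 X22.19 Y30.48
M4 S792
G1 X76.54 Y27.47 F939
G1 X77.61 Y132.16
M5
G0 X79.66 Y48.66
M4 S200
G1 X79.08 Y51.56 F3476
G1 X77.44 Y54.03
G1 X74.97 Y55.67
G1 X72.07 Y56.25
G1 X69.17 Y55.67
G1 X66.70 Y54.03
G1 X65.06 Y51.56
G1 X64.48 Y48.66
G1 X65.06 Y45.76
G1 X66.70 Y43.29
G1 X69.17 Y41.65
G1 X72.07 Y41.07
G1 X74.97 Y41.65
G1 X77.44 Y43.29
G1 X79.08 Y45.76
G1 X79.66 Y48.66
M5
G0 X0.00 Y0.00

viewBox `0 0 190.72 159.12` with mm width/height → 1 unit = 1 mm. Flip: y_m = 159.12 − y_svg.

**Shape 1** — `<polyline>` open polyline, stroke `#ff8800` → engrave (S200, F3476). Machine vertices: (71.87,97.70) → (58.56,19.62) → (172.76,79.27) → (39.20,37.15). Open path.

**Shape 2** — `<path>` regular polygon, stroke `#ff00ff` → cut (S792, F939). Machine vertices: (46.29,38.37) → (65.99,37.63) → (65.25,17.93) → (45.55,18.67) → (46.29,38.37). Closed: final G1 returns to the first vertex.

**Shape 3** — `<polyline>` open polyline, stroke `#ff00ff` → cut (S792, F939). Machine vertices: (22.19,30.48) → (76.54,27.47) → (77.61,132.16). Open path.

**Shape 4** — `<circle>` circle, stroke `#ff8800` → engrave (S200, F3476). Machine vertices: (79.66,48.66) → (79.08,51.56) → (77.44,54.03) → (74.97,55.67) → (72.07,56.25) → (69.17,55.67) → (66.70,54.03) → (65.06,51.56) → (64.48,48.66) → (65.06,45.76) → (66.70,43.29) → (69.17,41.65) → (72.07,41.07) → (74.97,41.65) → (77.44,43.29) → (79.08,45.76) → (79.66,48.66). Closed: final G1 returns to the first vertex.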